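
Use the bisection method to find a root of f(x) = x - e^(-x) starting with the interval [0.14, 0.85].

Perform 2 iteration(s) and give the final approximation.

f(x) = x - e^(-x)
Initial interval: [0.14, 0.85]

Iteration 1:
  c_1 = (0.140000 + 0.850000)/2 = 0.495000
  f(c_1) = f(0.495000) = -0.114571
  f(a) × f(c) ≥ 0, new interval: [0.495000, 0.850000]
Iteration 2:
  c_2 = (0.495000 + 0.850000)/2 = 0.672500
  f(c_2) = f(0.672500) = 0.162069
  f(a) × f(c) < 0, new interval: [0.495000, 0.672500]

After 2 iteration(s), the approximation is c_2 = 0.672500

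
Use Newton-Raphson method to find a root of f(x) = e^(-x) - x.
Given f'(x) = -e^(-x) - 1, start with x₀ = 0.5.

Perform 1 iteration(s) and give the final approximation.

f(x) = e^(-x) - x
f'(x) = -e^(-x) - 1
x₀ = 0.5

Newton-Raphson formula: x_{n+1} = x_n - f(x_n)/f'(x_n)

Iteration 1:
  f(0.500000) = 0.106531
  f'(0.500000) = -1.606531
  x_1 = 0.500000 - 0.106531/(-1.606531) = 0.566311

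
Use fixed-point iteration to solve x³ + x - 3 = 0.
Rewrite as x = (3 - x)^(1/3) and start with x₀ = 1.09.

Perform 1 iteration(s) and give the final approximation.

Equation: x³ + x - 3 = 0
Fixed-point form: x = (3 - x)^(1/3)
x₀ = 1.09

x_1 = g(1.090000) = 1.240731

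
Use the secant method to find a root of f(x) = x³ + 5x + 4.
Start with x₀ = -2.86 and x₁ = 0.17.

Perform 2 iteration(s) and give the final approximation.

f(x) = x³ + 5x + 4
x₀ = -2.86, x₁ = 0.17

Secant formula: x_{n+1} = x_n - f(x_n)(x_n - x_{n-1})/(f(x_n) - f(x_{n-1}))

Iteration 1:
  f(-2.860000) = -33.693656
  f(0.170000) = 4.854913
  x_2 = 0.170000 - 4.854913×(0.170000 - (-2.860000))/(4.854913 - (-33.693656))
       = -0.211607
Iteration 2:
  f(0.170000) = 4.854913
  f(-0.211607) = 2.932492
  x_3 = -0.211607 - 2.932492×(-0.211607 - 0.170000)/(2.932492 - 4.854913)
       = -0.793715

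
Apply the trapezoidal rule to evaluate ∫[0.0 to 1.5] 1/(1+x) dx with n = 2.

f(x) = 1/(1+x)
a = 0.0, b = 1.5, n = 2
h = (b - a)/n = 0.750000

Trapezoidal rule: (h/2)[f(x₀) + 2f(x₁) + 2f(x₂) + ... + f(xₙ)]

x_0 = 0.0000, f(x_0) = 1.000000, coefficient = 1
x_1 = 0.7500, f(x_1) = 0.571429, coefficient = 2
x_2 = 1.5000, f(x_2) = 0.400000, coefficient = 1

I ≈ (0.750000/2) × 2.542857 = 0.953571
Exact value: 0.916291
Error: 0.037281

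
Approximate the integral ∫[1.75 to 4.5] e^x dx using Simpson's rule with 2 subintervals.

f(x) = e^x
a = 1.75, b = 4.5, n = 2
h = (b - a)/n = 1.375000

Simpson's rule: (h/3)[f(x₀) + 4f(x₁) + 2f(x₂) + ... + f(xₙ)]

x_0 = 1.7500, f(x_0) = 5.754603, coefficient = 1
x_1 = 3.1250, f(x_1) = 22.759895, coefficient = 4
x_2 = 4.5000, f(x_2) = 90.017131, coefficient = 1

I ≈ (1.375000/3) × 186.811314 = 85.621852
Exact value: 84.262529
Error: 1.359324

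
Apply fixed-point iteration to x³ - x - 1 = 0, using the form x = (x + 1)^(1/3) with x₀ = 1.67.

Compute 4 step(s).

Equation: x³ - x - 1 = 0
Fixed-point form: x = (x + 1)^(1/3)
x₀ = 1.67

x_1 = g(1.670000) = 1.387300
x_2 = g(1.387300) = 1.336500
x_3 = g(1.336500) = 1.326952
x_4 = g(1.326952) = 1.325142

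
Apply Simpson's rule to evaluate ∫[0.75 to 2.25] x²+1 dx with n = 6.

f(x) = x²+1
a = 0.75, b = 2.25, n = 6
h = (b - a)/n = 0.250000

Simpson's rule: (h/3)[f(x₀) + 4f(x₁) + 2f(x₂) + ... + f(xₙ)]

x_0 = 0.7500, f(x_0) = 1.562500, coefficient = 1
x_1 = 1.0000, f(x_1) = 2.000000, coefficient = 4
x_2 = 1.2500, f(x_2) = 2.562500, coefficient = 2
x_3 = 1.5000, f(x_3) = 3.250000, coefficient = 4
x_4 = 1.7500, f(x_4) = 4.062500, coefficient = 2
x_5 = 2.0000, f(x_5) = 5.000000, coefficient = 4
x_6 = 2.2500, f(x_6) = 6.062500, coefficient = 1

I ≈ (0.250000/3) × 61.875000 = 5.156250
Exact value: 5.156250
Error: 0.000000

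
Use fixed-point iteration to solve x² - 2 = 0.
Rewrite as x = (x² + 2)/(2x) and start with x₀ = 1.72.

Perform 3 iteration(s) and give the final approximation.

Equation: x² - 2 = 0
Fixed-point form: x = (x² + 2)/(2x)
x₀ = 1.72

x_1 = g(1.720000) = 1.441395
x_2 = g(1.441395) = 1.414470
x_3 = g(1.414470) = 1.414214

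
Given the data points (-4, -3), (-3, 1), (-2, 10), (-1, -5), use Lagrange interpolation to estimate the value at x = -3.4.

Lagrange interpolation formula:
P(x) = Σ yᵢ × Lᵢ(x)
where Lᵢ(x) = Π_{j≠i} (x - xⱼ)/(xᵢ - xⱼ)

L_0(-3.4) = (-3.4 - (-3))/(-4 - (-3)) × (-3.4 - (-2))/(-4 - (-2)) × (-3.4 - (-1))/(-4 - (-1)) = 0.224000
L_1(-3.4) = (-3.4 - (-4))/(-3 - (-4)) × (-3.4 - (-2))/(-3 - (-2)) × (-3.4 - (-1))/(-3 - (-1)) = 1.008000
L_2(-3.4) = (-3.4 - (-4))/(-2 - (-4)) × (-3.4 - (-3))/(-2 - (-3)) × (-3.4 - (-1))/(-2 - (-1)) = -0.288000
L_3(-3.4) = (-3.4 - (-4))/(-1 - (-4)) × (-3.4 - (-3))/(-1 - (-3)) × (-3.4 - (-2))/(-1 - (-2)) = 0.056000

P(-3.4) = (-3)×L_0(-3.4) + 1×L_1(-3.4) + 10×L_2(-3.4) + (-5)×L_3(-3.4)
P(-3.4) = -2.824000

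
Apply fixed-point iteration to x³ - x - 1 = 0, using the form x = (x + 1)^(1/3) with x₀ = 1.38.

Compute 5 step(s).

Equation: x³ - x - 1 = 0
Fixed-point form: x = (x + 1)^(1/3)
x₀ = 1.38

x_1 = g(1.380000) = 1.335136
x_2 = g(1.335136) = 1.326694
x_3 = g(1.326694) = 1.325093
x_4 = g(1.325093) = 1.324789
x_5 = g(1.324789) = 1.324731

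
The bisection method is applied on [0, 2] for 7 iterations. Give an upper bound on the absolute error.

Bisection error bound: |error| ≤ (b-a)/2^n
|error| ≤ (2 - 0)/2^7 = 2/2^7
|error| ≤ 0.0156250000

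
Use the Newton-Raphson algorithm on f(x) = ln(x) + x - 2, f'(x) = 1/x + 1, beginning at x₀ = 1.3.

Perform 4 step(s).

f(x) = ln(x) + x - 2
f'(x) = 1/x + 1
x₀ = 1.3

Newton-Raphson formula: x_{n+1} = x_n - f(x_n)/f'(x_n)

Iteration 1:
  f(1.300000) = -0.437636
  f'(1.300000) = 1.769231
  x_1 = 1.300000 - (-0.437636)/1.769231 = 1.547359
Iteration 2:
  f(1.547359) = -0.016091
  f'(1.547359) = 1.646262
  x_2 = 1.547359 - (-0.016091)/1.646262 = 1.557134
Iteration 3:
  f(1.557134) = -0.000020
  f'(1.557134) = 1.642206
  x_3 = 1.557134 - (-0.000020)/1.642206 = 1.557146
Iteration 4:
  f(1.557146) = 0.000000
  f'(1.557146) = 1.642201
  x_4 = 1.557146 - 0.000000/1.642201 = 1.557146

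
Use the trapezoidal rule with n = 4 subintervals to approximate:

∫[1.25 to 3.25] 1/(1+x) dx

f(x) = 1/(1+x)
a = 1.25, b = 3.25, n = 4
h = (b - a)/n = 0.500000

Trapezoidal rule: (h/2)[f(x₀) + 2f(x₁) + 2f(x₂) + ... + f(xₙ)]

x_0 = 1.2500, f(x_0) = 0.444444, coefficient = 1
x_1 = 1.7500, f(x_1) = 0.363636, coefficient = 2
x_2 = 2.2500, f(x_2) = 0.307692, coefficient = 2
x_3 = 2.7500, f(x_3) = 0.266667, coefficient = 2
x_4 = 3.2500, f(x_4) = 0.235294, coefficient = 1

I ≈ (0.500000/2) × 2.555729 = 0.638932
Exact value: 0.635989
Error: 0.002944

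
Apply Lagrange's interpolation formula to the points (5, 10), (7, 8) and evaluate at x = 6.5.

Lagrange interpolation formula:
P(x) = Σ yᵢ × Lᵢ(x)
where Lᵢ(x) = Π_{j≠i} (x - xⱼ)/(xᵢ - xⱼ)

L_0(6.5) = (6.5 - 7)/(5 - 7) = 0.250000
L_1(6.5) = (6.5 - 5)/(7 - 5) = 0.750000

P(6.5) = 10×L_0(6.5) + 8×L_1(6.5)
P(6.5) = 8.500000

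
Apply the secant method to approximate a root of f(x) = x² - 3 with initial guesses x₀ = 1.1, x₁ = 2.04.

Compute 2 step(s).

f(x) = x² - 3
x₀ = 1.1, x₁ = 2.04

Secant formula: x_{n+1} = x_n - f(x_n)(x_n - x_{n-1})/(f(x_n) - f(x_{n-1}))

Iteration 1:
  f(1.100000) = -1.790000
  f(2.040000) = 1.161600
  x_2 = 2.040000 - 1.161600×(2.040000 - 1.100000)/(1.161600 - (-1.790000))
       = 1.670064
Iteration 2:
  f(2.040000) = 1.161600
  f(1.670064) = -0.210887
  x_3 = 1.670064 - (-0.210887)×(1.670064 - 2.040000)/(-0.210887 - 1.161600)
       = 1.726906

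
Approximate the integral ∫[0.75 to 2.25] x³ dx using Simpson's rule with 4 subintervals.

f(x) = x³
a = 0.75, b = 2.25, n = 4
h = (b - a)/n = 0.375000

Simpson's rule: (h/3)[f(x₀) + 4f(x₁) + 2f(x₂) + ... + f(xₙ)]

x_0 = 0.7500, f(x_0) = 0.421875, coefficient = 1
x_1 = 1.1250, f(x_1) = 1.423828, coefficient = 4
x_2 = 1.5000, f(x_2) = 3.375000, coefficient = 2
x_3 = 1.8750, f(x_3) = 6.591797, coefficient = 4
x_4 = 2.2500, f(x_4) = 11.390625, coefficient = 1

I ≈ (0.375000/3) × 50.625000 = 6.328125
Exact value: 6.328125
Error: 0.000000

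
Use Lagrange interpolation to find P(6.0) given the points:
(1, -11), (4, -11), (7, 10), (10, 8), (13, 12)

Lagrange interpolation formula:
P(x) = Σ yᵢ × Lᵢ(x)
where Lᵢ(x) = Π_{j≠i} (x - xⱼ)/(xᵢ - xⱼ)

L_0(6.0) = (6.0 - 4)/(1 - 4) × (6.0 - 7)/(1 - 7) × (6.0 - 10)/(1 - 10) × (6.0 - 13)/(1 - 13) = -0.028807
L_1(6.0) = (6.0 - 1)/(4 - 1) × (6.0 - 7)/(4 - 7) × (6.0 - 10)/(4 - 10) × (6.0 - 13)/(4 - 13) = 0.288066
L_2(6.0) = (6.0 - 1)/(7 - 1) × (6.0 - 4)/(7 - 4) × (6.0 - 10)/(7 - 10) × (6.0 - 13)/(7 - 13) = 0.864198
L_3(6.0) = (6.0 - 1)/(10 - 1) × (6.0 - 4)/(10 - 4) × (6.0 - 7)/(10 - 7) × (6.0 - 13)/(10 - 13) = -0.144033
L_4(6.0) = (6.0 - 1)/(13 - 1) × (6.0 - 4)/(13 - 4) × (6.0 - 7)/(13 - 7) × (6.0 - 10)/(13 - 10) = 0.020576

P(6.0) = (-11)×L_0(6.0) + (-11)×L_1(6.0) + 10×L_2(6.0) + 8×L_3(6.0) + 12×L_4(6.0)
P(6.0) = 4.884774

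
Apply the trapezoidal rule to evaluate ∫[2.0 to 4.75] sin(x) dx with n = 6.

f(x) = sin(x)
a = 2.0, b = 4.75, n = 6
h = (b - a)/n = 0.458333

Trapezoidal rule: (h/2)[f(x₀) + 2f(x₁) + 2f(x₂) + ... + f(xₙ)]

x_0 = 2.0000, f(x_0) = 0.909297, coefficient = 1
x_1 = 2.4583, f(x_1) = 0.631324, coefficient = 2
x_2 = 2.9167, f(x_2) = 0.223034, coefficient = 2
x_3 = 3.3750, f(x_3) = -0.231294, coefficient = 2
x_4 = 3.8333, f(x_4) = -0.637879, coefficient = 2
x_5 = 4.2917, f(x_5) = -0.912794, coefficient = 2
x_6 = 4.7500, f(x_6) = -0.999293, coefficient = 1

I ≈ (0.458333/2) × -1.945212 = -0.445778
Exact value: -0.453749
Error: 0.007971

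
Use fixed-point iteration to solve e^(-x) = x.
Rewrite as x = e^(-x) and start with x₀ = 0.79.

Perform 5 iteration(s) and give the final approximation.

Equation: e^(-x) = x
Fixed-point form: x = e^(-x)
x₀ = 0.79

x_1 = g(0.790000) = 0.453845
x_2 = g(0.453845) = 0.635181
x_3 = g(0.635181) = 0.529839
x_4 = g(0.529839) = 0.588699
x_5 = g(0.588699) = 0.555049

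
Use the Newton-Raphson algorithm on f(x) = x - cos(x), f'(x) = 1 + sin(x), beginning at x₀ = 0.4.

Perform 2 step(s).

f(x) = x - cos(x)
f'(x) = 1 + sin(x)
x₀ = 0.4

Newton-Raphson formula: x_{n+1} = x_n - f(x_n)/f'(x_n)

Iteration 1:
  f(0.400000) = -0.521061
  f'(0.400000) = 1.389418
  x_1 = 0.400000 - (-0.521061)/1.389418 = 0.775021
Iteration 2:
  f(0.775021) = 0.060615
  f'(0.775021) = 1.699731
  x_2 = 0.775021 - 0.060615/1.699731 = 0.739360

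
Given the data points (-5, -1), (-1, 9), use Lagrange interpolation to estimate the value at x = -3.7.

Lagrange interpolation formula:
P(x) = Σ yᵢ × Lᵢ(x)
where Lᵢ(x) = Π_{j≠i} (x - xⱼ)/(xᵢ - xⱼ)

L_0(-3.7) = (-3.7 - (-1))/(-5 - (-1)) = 0.675000
L_1(-3.7) = (-3.7 - (-5))/(-1 - (-5)) = 0.325000

P(-3.7) = (-1)×L_0(-3.7) + 9×L_1(-3.7)
P(-3.7) = 2.250000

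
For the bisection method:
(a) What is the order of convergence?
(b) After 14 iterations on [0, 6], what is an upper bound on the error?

(a) Bisection has linear (order 1) convergence; the error is halved each step.

(b) Error bound = (b-a)/2^n = (6 - 0)/2^{14}
    = 6/2^{14}

(a) 1 (linear); (b) error ≤ 3.66e-04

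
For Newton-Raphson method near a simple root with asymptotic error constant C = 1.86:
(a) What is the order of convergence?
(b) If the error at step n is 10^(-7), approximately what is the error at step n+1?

(a) Newton-Raphson has quadratic (order 2) convergence near simple roots.
    This means |e_{n+1}| ≈ C|e_n|².

(b) With |e_n| = 10^(-7) and C = 1.86:
    |e_{n+1}| ≈ 1.86 × (10^(-7))² = 1.86 × 10^(-14)

(a) 2 (quadratic); (b) |e_{n+1}| ≈ 1.860e-14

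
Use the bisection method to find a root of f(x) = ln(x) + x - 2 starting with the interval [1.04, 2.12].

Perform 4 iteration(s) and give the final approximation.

f(x) = ln(x) + x - 2
Initial interval: [1.04, 2.12]

Iteration 1:
  c_1 = (1.040000 + 2.120000)/2 = 1.580000
  f(c_1) = f(1.580000) = 0.037425
  f(a) × f(c) < 0, new interval: [1.040000, 1.580000]
Iteration 2:
  c_2 = (1.040000 + 1.580000)/2 = 1.310000
  f(c_2) = f(1.310000) = -0.419973
  f(a) × f(c) ≥ 0, new interval: [1.310000, 1.580000]
Iteration 3:
  c_3 = (1.310000 + 1.580000)/2 = 1.445000
  f(c_3) = f(1.445000) = -0.186891
  f(a) × f(c) ≥ 0, new interval: [1.445000, 1.580000]
Iteration 4:
  c_4 = (1.445000 + 1.580000)/2 = 1.512500
  f(c_4) = f(1.512500) = -0.073736
  f(a) × f(c) ≥ 0, new interval: [1.512500, 1.580000]

After 4 iteration(s), the approximation is c_4 = 1.512500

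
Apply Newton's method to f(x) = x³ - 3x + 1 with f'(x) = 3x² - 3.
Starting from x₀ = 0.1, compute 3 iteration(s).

f(x) = x³ - 3x + 1
f'(x) = 3x² - 3
x₀ = 0.1

Newton-Raphson formula: x_{n+1} = x_n - f(x_n)/f'(x_n)

Iteration 1:
  f(0.100000) = 0.701000
  f'(0.100000) = -2.970000
  x_1 = 0.100000 - 0.701000/(-2.970000) = 0.336027
Iteration 2:
  f(0.336027) = 0.029861
  f'(0.336027) = -2.661258
  x_2 = 0.336027 - 0.029861/(-2.661258) = 0.347248
Iteration 3:
  f(0.347248) = 0.000128
  f'(0.347248) = -2.638257
  x_3 = 0.347248 - 0.000128/(-2.638257) = 0.347296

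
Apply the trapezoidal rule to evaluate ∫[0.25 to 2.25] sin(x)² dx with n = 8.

f(x) = sin(x)²
a = 0.25, b = 2.25, n = 8
h = (b - a)/n = 0.250000

Trapezoidal rule: (h/2)[f(x₀) + 2f(x₁) + 2f(x₂) + ... + f(xₙ)]

x_0 = 0.2500, f(x_0) = 0.061209, coefficient = 1
x_1 = 0.5000, f(x_1) = 0.229849, coefficient = 2
x_2 = 0.7500, f(x_2) = 0.464631, coefficient = 2
x_3 = 1.0000, f(x_3) = 0.708073, coefficient = 2
x_4 = 1.2500, f(x_4) = 0.900572, coefficient = 2
x_5 = 1.5000, f(x_5) = 0.994996, coefficient = 2
x_6 = 1.7500, f(x_6) = 0.968228, coefficient = 2
x_7 = 2.0000, f(x_7) = 0.826822, coefficient = 2
x_8 = 2.2500, f(x_8) = 0.605398, coefficient = 1

I ≈ (0.250000/2) × 10.852950 = 1.356619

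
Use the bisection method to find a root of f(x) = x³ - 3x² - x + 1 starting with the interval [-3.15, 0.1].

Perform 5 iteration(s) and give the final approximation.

f(x) = x³ - 3x² - x + 1
Initial interval: [-3.15, 0.1]

Iteration 1:
  c_1 = (-3.150000 + 0.100000)/2 = -1.525000
  f(c_1) = f(-1.525000) = -7.998453
  f(a) × f(c) ≥ 0, new interval: [-1.525000, 0.100000]
Iteration 2:
  c_2 = (-1.525000 + 0.100000)/2 = -0.712500
  f(c_2) = f(-0.712500) = -0.172174
  f(a) × f(c) ≥ 0, new interval: [-0.712500, 0.100000]
Iteration 3:
  c_3 = (-0.712500 + 0.100000)/2 = -0.306250
  f(c_3) = f(-0.306250) = 0.996160
  f(a) × f(c) < 0, new interval: [-0.712500, -0.306250]
Iteration 4:
  c_4 = (-0.712500 + (-0.306250))/2 = -0.509375
  f(c_4) = f(-0.509375) = 0.598822
  f(a) × f(c) < 0, new interval: [-0.712500, -0.509375]
Iteration 5:
  c_5 = (-0.712500 + (-0.509375))/2 = -0.610937
  f(c_5) = f(-0.610937) = 0.263174
  f(a) × f(c) < 0, new interval: [-0.712500, -0.610937]

After 5 iteration(s), the approximation is c_5 = -0.610937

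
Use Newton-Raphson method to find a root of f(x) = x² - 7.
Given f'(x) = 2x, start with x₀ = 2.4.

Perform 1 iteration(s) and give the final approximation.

f(x) = x² - 7
f'(x) = 2x
x₀ = 2.4

Newton-Raphson formula: x_{n+1} = x_n - f(x_n)/f'(x_n)

Iteration 1:
  f(2.400000) = -1.240000
  f'(2.400000) = 4.800000
  x_1 = 2.400000 - (-1.240000)/4.800000 = 2.658333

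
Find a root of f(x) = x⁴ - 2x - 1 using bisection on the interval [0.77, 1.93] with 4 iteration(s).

f(x) = x⁴ - 2x - 1
Initial interval: [0.77, 1.93]

Iteration 1:
  c_1 = (0.770000 + 1.930000)/2 = 1.350000
  f(c_1) = f(1.350000) = -0.378494
  f(a) × f(c) ≥ 0, new interval: [1.350000, 1.930000]
Iteration 2:
  c_2 = (1.350000 + 1.930000)/2 = 1.640000
  f(c_2) = f(1.640000) = 2.953948
  f(a) × f(c) < 0, new interval: [1.350000, 1.640000]
Iteration 3:
  c_3 = (1.350000 + 1.640000)/2 = 1.495000
  f(c_3) = f(1.495000) = 1.005337
  f(a) × f(c) < 0, new interval: [1.350000, 1.495000]
Iteration 4:
  c_4 = (1.350000 + 1.495000)/2 = 1.422500
  f(c_4) = f(1.422500) = 0.249578
  f(a) × f(c) < 0, new interval: [1.350000, 1.422500]

After 4 iteration(s), the approximation is c_4 = 1.422500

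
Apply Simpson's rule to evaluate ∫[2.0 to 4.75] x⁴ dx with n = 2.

f(x) = x⁴
a = 2.0, b = 4.75, n = 2
h = (b - a)/n = 1.375000

Simpson's rule: (h/3)[f(x₀) + 4f(x₁) + 2f(x₂) + ... + f(xₙ)]

x_0 = 2.0000, f(x_0) = 16.000000, coefficient = 1
x_1 = 3.3750, f(x_1) = 129.746338, coefficient = 4
x_2 = 4.7500, f(x_2) = 509.066406, coefficient = 1

I ≈ (1.375000/3) × 1044.051758 = 478.523722
Exact value: 477.213086
Error: 1.310636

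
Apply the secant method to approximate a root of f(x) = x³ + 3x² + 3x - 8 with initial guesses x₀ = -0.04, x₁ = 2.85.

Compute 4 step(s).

f(x) = x³ + 3x² + 3x - 8
x₀ = -0.04, x₁ = 2.85

Secant formula: x_{n+1} = x_n - f(x_n)(x_n - x_{n-1})/(f(x_n) - f(x_{n-1}))

Iteration 1:
  f(-0.040000) = -8.115264
  f(2.850000) = 48.066625
  x_2 = 2.850000 - 48.066625×(2.850000 - (-0.040000))/(48.066625 - (-8.115264))
       = 0.377450
Iteration 2:
  f(2.850000) = 48.066625
  f(0.377450) = -6.386471
  x_3 = 0.377450 - (-6.386471)×(0.377450 - 2.850000)/(-6.386471 - 48.066625)
       = 0.667440
Iteration 3:
  f(0.377450) = -6.386471
  f(0.667440) = -4.363923
  x_4 = 0.667440 - (-4.363923)×(0.667440 - 0.377450)/(-4.363923 - (-6.386471))
       = 1.293133
Iteration 4:
  f(0.667440) = -4.363923
  f(1.293133) = 3.058352
  x_5 = 1.293133 - 3.058352×(1.293133 - 0.667440)/(3.058352 - (-4.363923))
       = 1.035316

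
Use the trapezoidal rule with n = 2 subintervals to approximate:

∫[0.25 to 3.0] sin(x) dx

f(x) = sin(x)
a = 0.25, b = 3.0, n = 2
h = (b - a)/n = 1.375000

Trapezoidal rule: (h/2)[f(x₀) + 2f(x₁) + 2f(x₂) + ... + f(xₙ)]

x_0 = 0.2500, f(x_0) = 0.247404, coefficient = 1
x_1 = 1.6250, f(x_1) = 0.998531, coefficient = 2
x_2 = 3.0000, f(x_2) = 0.141120, coefficient = 1

I ≈ (1.375000/2) × 2.385587 = 1.640091
Exact value: 1.958905
Error: 0.318814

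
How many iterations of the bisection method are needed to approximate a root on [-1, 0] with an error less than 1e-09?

We need (b-a)/2^n ≤ 1e-09
(0 - (-1))/2^n ≤ 1e-09
1/2^n ≤ 1e-09
2^n ≥ 1000000000
n ≥ log₂(1000000000) = 29.90
n ≥ 30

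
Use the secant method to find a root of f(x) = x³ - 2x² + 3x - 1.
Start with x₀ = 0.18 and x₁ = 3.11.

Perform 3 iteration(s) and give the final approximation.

f(x) = x³ - 2x² + 3x - 1
x₀ = 0.18, x₁ = 3.11

Secant formula: x_{n+1} = x_n - f(x_n)(x_n - x_{n-1})/(f(x_n) - f(x_{n-1}))

Iteration 1:
  f(0.180000) = -0.518968
  f(3.110000) = 19.066031
  x_2 = 3.110000 - 19.066031×(3.110000 - 0.180000)/(19.066031 - (-0.518968))
       = 0.257640
Iteration 2:
  f(3.110000) = 19.066031
  f(0.257640) = -0.342735
  x_3 = 0.257640 - (-0.342735)×(0.257640 - 3.110000)/(-0.342735 - 19.066031)
       = 0.308009
Iteration 3:
  f(0.257640) = -0.342735
  f(0.308009) = -0.236491
  x_4 = 0.308009 - (-0.236491)×(0.308009 - 0.257640)/(-0.236491 - (-0.342735))
       = 0.420127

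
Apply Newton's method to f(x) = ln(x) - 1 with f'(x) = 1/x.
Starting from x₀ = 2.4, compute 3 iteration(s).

f(x) = ln(x) - 1
f'(x) = 1/x
x₀ = 2.4

Newton-Raphson formula: x_{n+1} = x_n - f(x_n)/f'(x_n)

Iteration 1:
  f(2.400000) = -0.124531
  f'(2.400000) = 0.416667
  x_1 = 2.400000 - (-0.124531)/0.416667 = 2.698875
Iteration 2:
  f(2.698875) = -0.007165
  f'(2.698875) = 0.370525
  x_2 = 2.698875 - (-0.007165)/0.370525 = 2.718212
Iteration 3:
  f(2.718212) = -0.000026
  f'(2.718212) = 0.367889
  x_3 = 2.718212 - (-0.000026)/0.367889 = 2.718282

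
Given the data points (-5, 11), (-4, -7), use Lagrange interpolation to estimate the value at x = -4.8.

Lagrange interpolation formula:
P(x) = Σ yᵢ × Lᵢ(x)
where Lᵢ(x) = Π_{j≠i} (x - xⱼ)/(xᵢ - xⱼ)

L_0(-4.8) = (-4.8 - (-4))/(-5 - (-4)) = 0.800000
L_1(-4.8) = (-4.8 - (-5))/(-4 - (-5)) = 0.200000

P(-4.8) = 11×L_0(-4.8) + (-7)×L_1(-4.8)
P(-4.8) = 7.400000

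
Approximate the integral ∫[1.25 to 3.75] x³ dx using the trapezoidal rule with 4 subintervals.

f(x) = x³
a = 1.25, b = 3.75, n = 4
h = (b - a)/n = 0.625000

Trapezoidal rule: (h/2)[f(x₀) + 2f(x₁) + 2f(x₂) + ... + f(xₙ)]

x_0 = 1.2500, f(x_0) = 1.953125, coefficient = 1
x_1 = 1.8750, f(x_1) = 6.591797, coefficient = 2
x_2 = 2.5000, f(x_2) = 15.625000, coefficient = 2
x_3 = 3.1250, f(x_3) = 30.517578, coefficient = 2
x_4 = 3.7500, f(x_4) = 52.734375, coefficient = 1

I ≈ (0.625000/2) × 160.156250 = 50.048828
Exact value: 48.828125
Error: 1.220703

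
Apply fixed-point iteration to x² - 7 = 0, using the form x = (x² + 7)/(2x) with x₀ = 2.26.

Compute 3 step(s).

Equation: x² - 7 = 0
Fixed-point form: x = (x² + 7)/(2x)
x₀ = 2.26

x_1 = g(2.260000) = 2.678673
x_2 = g(2.678673) = 2.645954
x_3 = g(2.645954) = 2.645751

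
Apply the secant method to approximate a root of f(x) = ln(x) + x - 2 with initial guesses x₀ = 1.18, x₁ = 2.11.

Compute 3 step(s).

f(x) = ln(x) + x - 2
x₀ = 1.18, x₁ = 2.11

Secant formula: x_{n+1} = x_n - f(x_n)(x_n - x_{n-1})/(f(x_n) - f(x_{n-1}))

Iteration 1:
  f(1.180000) = -0.654486
  f(2.110000) = 0.856688
  x_2 = 2.110000 - 0.856688×(2.110000 - 1.180000)/(0.856688 - (-0.654486))
       = 1.582781
Iteration 2:
  f(2.110000) = 0.856688
  f(1.582781) = 0.041964
  x_3 = 1.582781 - 0.041964×(1.582781 - 2.110000)/(0.041964 - 0.856688)
       = 1.555625
Iteration 3:
  f(1.582781) = 0.041964
  f(1.555625) = -0.002497
  x_4 = 1.555625 - (-0.002497)×(1.555625 - 1.582781)/(-0.002497 - 0.041964)
       = 1.557150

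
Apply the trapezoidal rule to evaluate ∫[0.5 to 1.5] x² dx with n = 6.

f(x) = x²
a = 0.5, b = 1.5, n = 6
h = (b - a)/n = 0.166667

Trapezoidal rule: (h/2)[f(x₀) + 2f(x₁) + 2f(x₂) + ... + f(xₙ)]

x_0 = 0.5000, f(x_0) = 0.250000, coefficient = 1
x_1 = 0.6667, f(x_1) = 0.444444, coefficient = 2
x_2 = 0.8333, f(x_2) = 0.694444, coefficient = 2
x_3 = 1.0000, f(x_3) = 1.000000, coefficient = 2
x_4 = 1.1667, f(x_4) = 1.361111, coefficient = 2
x_5 = 1.3333, f(x_5) = 1.777778, coefficient = 2
x_6 = 1.5000, f(x_6) = 2.250000, coefficient = 1

I ≈ (0.166667/2) × 13.055556 = 1.087963
Exact value: 1.083333
Error: 0.004630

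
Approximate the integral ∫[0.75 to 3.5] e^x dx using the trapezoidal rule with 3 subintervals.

f(x) = e^x
a = 0.75, b = 3.5, n = 3
h = (b - a)/n = 0.916667

Trapezoidal rule: (h/2)[f(x₀) + 2f(x₁) + 2f(x₂) + ... + f(xₙ)]

x_0 = 0.7500, f(x_0) = 2.117000, coefficient = 1
x_1 = 1.6667, f(x_1) = 5.294490, coefficient = 2
x_2 = 2.5833, f(x_2) = 13.241202, coefficient = 2
x_3 = 3.5000, f(x_3) = 33.115452, coefficient = 1

I ≈ (0.916667/2) × 72.303836 = 33.139258
Exact value: 30.998452
Error: 2.140806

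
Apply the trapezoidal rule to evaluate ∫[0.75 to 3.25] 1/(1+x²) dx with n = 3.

f(x) = 1/(1+x²)
a = 0.75, b = 3.25, n = 3
h = (b - a)/n = 0.833333

Trapezoidal rule: (h/2)[f(x₀) + 2f(x₁) + 2f(x₂) + ... + f(xₙ)]

x_0 = 0.7500, f(x_0) = 0.640000, coefficient = 1
x_1 = 1.5833, f(x_1) = 0.285149, coefficient = 2
x_2 = 2.4167, f(x_2) = 0.146193, coefficient = 2
x_3 = 3.2500, f(x_3) = 0.086486, coefficient = 1

I ≈ (0.833333/2) × 1.589169 = 0.662154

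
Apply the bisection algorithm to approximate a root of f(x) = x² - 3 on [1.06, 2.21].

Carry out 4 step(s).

f(x) = x² - 3
Initial interval: [1.06, 2.21]

Iteration 1:
  c_1 = (1.060000 + 2.210000)/2 = 1.635000
  f(c_1) = f(1.635000) = -0.326775
  f(a) × f(c) ≥ 0, new interval: [1.635000, 2.210000]
Iteration 2:
  c_2 = (1.635000 + 2.210000)/2 = 1.922500
  f(c_2) = f(1.922500) = 0.696006
  f(a) × f(c) < 0, new interval: [1.635000, 1.922500]
Iteration 3:
  c_3 = (1.635000 + 1.922500)/2 = 1.778750
  f(c_3) = f(1.778750) = 0.163952
  f(a) × f(c) < 0, new interval: [1.635000, 1.778750]
Iteration 4:
  c_4 = (1.635000 + 1.778750)/2 = 1.706875
  f(c_4) = f(1.706875) = -0.086578
  f(a) × f(c) ≥ 0, new interval: [1.706875, 1.778750]

After 4 iteration(s), the approximation is c_4 = 1.706875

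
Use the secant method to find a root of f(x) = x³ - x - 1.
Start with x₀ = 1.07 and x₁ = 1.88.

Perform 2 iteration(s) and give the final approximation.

f(x) = x³ - x - 1
x₀ = 1.07, x₁ = 1.88

Secant formula: x_{n+1} = x_n - f(x_n)(x_n - x_{n-1})/(f(x_n) - f(x_{n-1}))

Iteration 1:
  f(1.070000) = -0.844957
  f(1.880000) = 3.764672
  x_2 = 1.880000 - 3.764672×(1.880000 - 1.070000)/(3.764672 - (-0.844957))
       = 1.218475
Iteration 2:
  f(1.880000) = 3.764672
  f(1.218475) = -0.409428
  x_3 = 1.218475 - (-0.409428)×(1.218475 - 1.880000)/(-0.409428 - 3.764672)
       = 1.283363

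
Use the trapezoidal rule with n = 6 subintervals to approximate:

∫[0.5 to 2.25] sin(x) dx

f(x) = sin(x)
a = 0.5, b = 2.25, n = 6
h = (b - a)/n = 0.291667

Trapezoidal rule: (h/2)[f(x₀) + 2f(x₁) + 2f(x₂) + ... + f(xₙ)]

x_0 = 0.5000, f(x_0) = 0.479426, coefficient = 1
x_1 = 0.7917, f(x_1) = 0.711525, coefficient = 2
x_2 = 1.0833, f(x_2) = 0.883524, coefficient = 2
x_3 = 1.3750, f(x_3) = 0.980893, coefficient = 2
x_4 = 1.6667, f(x_4) = 0.995408, coefficient = 2
x_5 = 1.9583, f(x_5) = 0.925843, coefficient = 2
x_6 = 2.2500, f(x_6) = 0.778073, coefficient = 1

I ≈ (0.291667/2) × 10.251885 = 1.495067
Exact value: 1.505756
Error: 0.010690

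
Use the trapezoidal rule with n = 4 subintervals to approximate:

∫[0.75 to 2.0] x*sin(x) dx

f(x) = x*sin(x)
a = 0.75, b = 2.0, n = 4
h = (b - a)/n = 0.312500

Trapezoidal rule: (h/2)[f(x₀) + 2f(x₁) + 2f(x₂) + ... + f(xₙ)]

x_0 = 0.7500, f(x_0) = 0.511229, coefficient = 1
x_1 = 1.0625, f(x_1) = 0.928173, coefficient = 2
x_2 = 1.3750, f(x_2) = 1.348728, coefficient = 2
x_3 = 1.6875, f(x_3) = 1.676021, coefficient = 2
x_4 = 2.0000, f(x_4) = 1.818595, coefficient = 1

I ≈ (0.312500/2) × 10.235669 = 1.599323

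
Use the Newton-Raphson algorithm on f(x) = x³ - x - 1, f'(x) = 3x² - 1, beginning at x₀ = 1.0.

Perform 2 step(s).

f(x) = x³ - x - 1
f'(x) = 3x² - 1
x₀ = 1.0

Newton-Raphson formula: x_{n+1} = x_n - f(x_n)/f'(x_n)

Iteration 1:
  f(1.000000) = -1.000000
  f'(1.000000) = 2.000000
  x_1 = 1.000000 - (-1.000000)/2.000000 = 1.500000
Iteration 2:
  f(1.500000) = 0.875000
  f'(1.500000) = 5.750000
  x_2 = 1.500000 - 0.875000/5.750000 = 1.347826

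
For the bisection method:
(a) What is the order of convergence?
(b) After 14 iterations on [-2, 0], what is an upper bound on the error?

(a) Bisection has linear (order 1) convergence; the error is halved each step.

(b) Error bound = (b-a)/2^n = (0 - (-2))/2^{14}
    = 2/2^{14}

(a) 1 (linear); (b) error ≤ 1.22e-04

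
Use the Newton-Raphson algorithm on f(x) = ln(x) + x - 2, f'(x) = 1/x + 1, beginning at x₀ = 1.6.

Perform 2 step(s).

f(x) = ln(x) + x - 2
f'(x) = 1/x + 1
x₀ = 1.6

Newton-Raphson formula: x_{n+1} = x_n - f(x_n)/f'(x_n)

Iteration 1:
  f(1.600000) = 0.070004
  f'(1.600000) = 1.625000
  x_1 = 1.600000 - 0.070004/1.625000 = 1.556921
Iteration 2:
  f(1.556921) = -0.000369
  f'(1.556921) = 1.642293
  x_2 = 1.556921 - (-0.000369)/1.642293 = 1.557146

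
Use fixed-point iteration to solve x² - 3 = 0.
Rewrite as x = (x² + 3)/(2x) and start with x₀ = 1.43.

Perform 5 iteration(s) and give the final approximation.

Equation: x² - 3 = 0
Fixed-point form: x = (x² + 3)/(2x)
x₀ = 1.43

x_1 = g(1.430000) = 1.763951
x_2 = g(1.763951) = 1.732339
x_3 = g(1.732339) = 1.732051
x_4 = g(1.732051) = 1.732051
x_5 = g(1.732051) = 1.732051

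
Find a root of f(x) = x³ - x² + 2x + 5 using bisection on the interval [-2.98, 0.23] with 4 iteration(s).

f(x) = x³ - x² + 2x + 5
Initial interval: [-2.98, 0.23]

Iteration 1:
  c_1 = (-2.980000 + 0.230000)/2 = -1.375000
  f(c_1) = f(-1.375000) = -2.240234
  f(a) × f(c) ≥ 0, new interval: [-1.375000, 0.230000]
Iteration 2:
  c_2 = (-1.375000 + 0.230000)/2 = -0.572500
  f(c_2) = f(-0.572500) = 3.339603
  f(a) × f(c) < 0, new interval: [-1.375000, -0.572500]
Iteration 3:
  c_3 = (-1.375000 + (-0.572500))/2 = -0.973750
  f(c_3) = f(-0.973750) = 1.181012
  f(a) × f(c) < 0, new interval: [-1.375000, -0.973750]
Iteration 4:
  c_4 = (-1.375000 + (-0.973750))/2 = -1.174375
  f(c_4) = f(-1.174375) = -0.347554
  f(a) × f(c) ≥ 0, new interval: [-1.174375, -0.973750]

After 4 iteration(s), the approximation is c_4 = -1.174375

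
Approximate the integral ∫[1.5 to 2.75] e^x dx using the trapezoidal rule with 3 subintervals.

f(x) = e^x
a = 1.5, b = 2.75, n = 3
h = (b - a)/n = 0.416667

Trapezoidal rule: (h/2)[f(x₀) + 2f(x₁) + 2f(x₂) + ... + f(xₙ)]

x_0 = 1.5000, f(x_0) = 4.481689, coefficient = 1
x_1 = 1.9167, f(x_1) = 6.798260, coefficient = 2
x_2 = 2.3333, f(x_2) = 10.312259, coefficient = 2
x_3 = 2.7500, f(x_3) = 15.642632, coefficient = 1

I ≈ (0.416667/2) × 54.345358 = 11.321949
Exact value: 11.160943
Error: 0.161007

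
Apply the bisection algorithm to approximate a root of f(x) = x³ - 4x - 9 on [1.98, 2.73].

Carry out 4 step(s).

f(x) = x³ - 4x - 9
Initial interval: [1.98, 2.73]

Iteration 1:
  c_1 = (1.980000 + 2.730000)/2 = 2.355000
  f(c_1) = f(2.355000) = -5.359111
  f(a) × f(c) ≥ 0, new interval: [2.355000, 2.730000]
Iteration 2:
  c_2 = (2.355000 + 2.730000)/2 = 2.542500
  f(c_2) = f(2.542500) = -2.734501
  f(a) × f(c) ≥ 0, new interval: [2.542500, 2.730000]
Iteration 3:
  c_3 = (2.542500 + 2.730000)/2 = 2.636250
  f(c_3) = f(2.636250) = -1.223553
  f(a) × f(c) ≥ 0, new interval: [2.636250, 2.730000]
Iteration 4:
  c_4 = (2.636250 + 2.730000)/2 = 2.683125
  f(c_4) = f(2.683125) = -0.416254
  f(a) × f(c) ≥ 0, new interval: [2.683125, 2.730000]

After 4 iteration(s), the approximation is c_4 = 2.683125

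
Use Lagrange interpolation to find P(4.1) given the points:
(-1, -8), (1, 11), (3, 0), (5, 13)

Lagrange interpolation formula:
P(x) = Σ yᵢ × Lᵢ(x)
where Lᵢ(x) = Π_{j≠i} (x - xⱼ)/(xᵢ - xⱼ)

L_0(4.1) = (4.1 - 1)/(-1 - 1) × (4.1 - 3)/(-1 - 3) × (4.1 - 5)/(-1 - 5) = 0.063937
L_1(4.1) = (4.1 - (-1))/(1 - (-1)) × (4.1 - 3)/(1 - 3) × (4.1 - 5)/(1 - 5) = -0.315562
L_2(4.1) = (4.1 - (-1))/(3 - (-1)) × (4.1 - 1)/(3 - 1) × (4.1 - 5)/(3 - 5) = 0.889313
L_3(4.1) = (4.1 - (-1))/(5 - (-1)) × (4.1 - 1)/(5 - 1) × (4.1 - 3)/(5 - 3) = 0.362312

P(4.1) = (-8)×L_0(4.1) + 11×L_1(4.1) + 0×L_2(4.1) + 13×L_3(4.1)
P(4.1) = 0.727375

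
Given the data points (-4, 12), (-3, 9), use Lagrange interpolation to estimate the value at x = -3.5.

Lagrange interpolation formula:
P(x) = Σ yᵢ × Lᵢ(x)
where Lᵢ(x) = Π_{j≠i} (x - xⱼ)/(xᵢ - xⱼ)

L_0(-3.5) = (-3.5 - (-3))/(-4 - (-3)) = 0.500000
L_1(-3.5) = (-3.5 - (-4))/(-3 - (-4)) = 0.500000

P(-3.5) = 12×L_0(-3.5) + 9×L_1(-3.5)
P(-3.5) = 10.500000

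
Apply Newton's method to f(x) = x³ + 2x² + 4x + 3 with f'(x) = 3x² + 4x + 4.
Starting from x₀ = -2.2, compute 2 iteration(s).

f(x) = x³ + 2x² + 4x + 3
f'(x) = 3x² + 4x + 4
x₀ = -2.2

Newton-Raphson formula: x_{n+1} = x_n - f(x_n)/f'(x_n)

Iteration 1:
  f(-2.200000) = -6.768000
  f'(-2.200000) = 9.720000
  x_1 = -2.200000 - (-6.768000)/9.720000 = -1.503704
Iteration 2:
  f(-1.503704) = -1.892627
  f'(-1.503704) = 4.768560
  x_2 = -1.503704 - (-1.892627)/4.768560 = -1.106807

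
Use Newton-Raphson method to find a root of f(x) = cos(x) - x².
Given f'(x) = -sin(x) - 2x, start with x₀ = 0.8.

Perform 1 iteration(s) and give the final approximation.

f(x) = cos(x) - x²
f'(x) = -sin(x) - 2x
x₀ = 0.8

Newton-Raphson formula: x_{n+1} = x_n - f(x_n)/f'(x_n)

Iteration 1:
  f(0.800000) = 0.056707
  f'(0.800000) = -2.317356
  x_1 = 0.800000 - 0.056707/(-2.317356) = 0.824470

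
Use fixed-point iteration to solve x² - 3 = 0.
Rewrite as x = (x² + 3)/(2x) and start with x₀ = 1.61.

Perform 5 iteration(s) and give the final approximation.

Equation: x² - 3 = 0
Fixed-point form: x = (x² + 3)/(2x)
x₀ = 1.61

x_1 = g(1.610000) = 1.736677
x_2 = g(1.736677) = 1.732057
x_3 = g(1.732057) = 1.732051
x_4 = g(1.732051) = 1.732051
x_5 = g(1.732051) = 1.732051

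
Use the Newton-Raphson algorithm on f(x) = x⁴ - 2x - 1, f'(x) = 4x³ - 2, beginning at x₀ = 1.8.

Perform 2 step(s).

f(x) = x⁴ - 2x - 1
f'(x) = 4x³ - 2
x₀ = 1.8

Newton-Raphson formula: x_{n+1} = x_n - f(x_n)/f'(x_n)

Iteration 1:
  f(1.800000) = 5.897600
  f'(1.800000) = 21.328000
  x_1 = 1.800000 - 5.897600/21.328000 = 1.523481
Iteration 2:
  f(1.523481) = 1.340051
  f'(1.523481) = 12.143960
  x_2 = 1.523481 - 1.340051/12.143960 = 1.413134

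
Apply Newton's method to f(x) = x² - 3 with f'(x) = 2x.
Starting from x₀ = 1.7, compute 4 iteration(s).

f(x) = x² - 3
f'(x) = 2x
x₀ = 1.7

Newton-Raphson formula: x_{n+1} = x_n - f(x_n)/f'(x_n)

Iteration 1:
  f(1.700000) = -0.110000
  f'(1.700000) = 3.400000
  x_1 = 1.700000 - (-0.110000)/3.400000 = 1.732353
Iteration 2:
  f(1.732353) = 0.001047
  f'(1.732353) = 3.464706
  x_2 = 1.732353 - 0.001047/3.464706 = 1.732051
Iteration 3:
  f(1.732051) = 0.000000
  f'(1.732051) = 3.464102
  x_3 = 1.732051 - 0.000000/3.464102 = 1.732051
Iteration 4:
  f(1.732051) = 0.000000
  f'(1.732051) = 3.464102
  x_4 = 1.732051 - 0.000000/3.464102 = 1.732051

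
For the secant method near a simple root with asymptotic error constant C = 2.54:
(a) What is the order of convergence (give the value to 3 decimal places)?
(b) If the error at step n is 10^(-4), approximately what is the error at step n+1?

(a) Secant method has superlinear convergence with order φ = (1+√5)/2 ≈ 1.618.
    This means |e_{n+1}| ≈ C|e_n|^1.618.

(b) With |e_n| = 10^(-4) and C = 2.54:
    |e_{n+1}| ≈ 2.54 × (10^(-4))^1.618 = 2.54 × 10^(-6.47)

(a) ≈ 1.618 (golden ratio); (b) |e_{n+1}| ≈ 8.564e-07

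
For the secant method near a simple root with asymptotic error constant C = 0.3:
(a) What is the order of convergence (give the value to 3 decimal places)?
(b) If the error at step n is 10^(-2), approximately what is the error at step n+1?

(a) Secant method has superlinear convergence with order φ = (1+√5)/2 ≈ 1.618.
    This means |e_{n+1}| ≈ C|e_n|^1.618.

(b) With |e_n| = 10^(-2) and C = 0.3:
    |e_{n+1}| ≈ 0.3 × (10^(-2))^1.618 = 0.3 × 10^(-3.24)

(a) ≈ 1.618 (golden ratio); (b) |e_{n+1}| ≈ 1.742e-04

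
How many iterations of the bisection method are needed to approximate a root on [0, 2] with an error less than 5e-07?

We need (b-a)/2^n ≤ 5e-07
(2 - 0)/2^n ≤ 5e-07
2/2^n ≤ 5e-07
2^n ≥ 4000000
n ≥ log₂(4000000) = 21.93
n ≥ 22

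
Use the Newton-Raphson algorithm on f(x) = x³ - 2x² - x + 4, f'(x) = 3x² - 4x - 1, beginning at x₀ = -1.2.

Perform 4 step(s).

f(x) = x³ - 2x² - x + 4
f'(x) = 3x² - 4x - 1
x₀ = -1.2

Newton-Raphson formula: x_{n+1} = x_n - f(x_n)/f'(x_n)

Iteration 1:
  f(-1.200000) = 0.592000
  f'(-1.200000) = 8.120000
  x_1 = -1.200000 - 0.592000/8.120000 = -1.272906
Iteration 2:
  f(-1.272906) = -0.030153
  f'(-1.272906) = 8.952498
  x_2 = -1.272906 - (-0.030153)/8.952498 = -1.269538
Iteration 3:
  f(-1.269538) = -0.000066
  f'(-1.269538) = 8.913335
  x_3 = -1.269538 - (-0.000066)/8.913335 = -1.269531
Iteration 4:
  f(-1.269531) = 0.000000
  f'(-1.269531) = 8.913249
  x_4 = -1.269531 - 0.000000/8.913249 = -1.269531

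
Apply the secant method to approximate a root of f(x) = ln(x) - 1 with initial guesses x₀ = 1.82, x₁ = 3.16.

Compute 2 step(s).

f(x) = ln(x) - 1
x₀ = 1.82, x₁ = 3.16

Secant formula: x_{n+1} = x_n - f(x_n)(x_n - x_{n-1})/(f(x_n) - f(x_{n-1}))

Iteration 1:
  f(1.820000) = -0.401163
  f(3.160000) = 0.150572
  x_2 = 3.160000 - 0.150572×(3.160000 - 1.820000)/(0.150572 - (-0.401163))
       = 2.794306
Iteration 2:
  f(3.160000) = 0.150572
  f(2.794306) = 0.027584
  x_3 = 2.794306 - 0.027584×(2.794306 - 3.160000)/(0.027584 - 0.150572)
       = 2.712288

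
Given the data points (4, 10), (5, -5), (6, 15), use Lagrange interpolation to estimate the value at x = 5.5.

Lagrange interpolation formula:
P(x) = Σ yᵢ × Lᵢ(x)
where Lᵢ(x) = Π_{j≠i} (x - xⱼ)/(xᵢ - xⱼ)

L_0(5.5) = (5.5 - 5)/(4 - 5) × (5.5 - 6)/(4 - 6) = -0.125000
L_1(5.5) = (5.5 - 4)/(5 - 4) × (5.5 - 6)/(5 - 6) = 0.750000
L_2(5.5) = (5.5 - 4)/(6 - 4) × (5.5 - 5)/(6 - 5) = 0.375000

P(5.5) = 10×L_0(5.5) + (-5)×L_1(5.5) + 15×L_2(5.5)
P(5.5) = 0.625000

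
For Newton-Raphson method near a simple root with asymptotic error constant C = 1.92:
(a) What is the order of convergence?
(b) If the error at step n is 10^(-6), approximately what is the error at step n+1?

(a) Newton-Raphson has quadratic (order 2) convergence near simple roots.
    This means |e_{n+1}| ≈ C|e_n|².

(b) With |e_n| = 10^(-6) and C = 1.92:
    |e_{n+1}| ≈ 1.92 × (10^(-6))² = 1.92 × 10^(-12)

(a) 2 (quadratic); (b) |e_{n+1}| ≈ 1.920e-12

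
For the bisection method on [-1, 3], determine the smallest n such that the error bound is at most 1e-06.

We need (b-a)/2^n ≤ 1e-06
(3 - (-1))/2^n ≤ 1e-06
4/2^n ≤ 1e-06
2^n ≥ 4000000
n ≥ log₂(4000000) = 21.93
n ≥ 22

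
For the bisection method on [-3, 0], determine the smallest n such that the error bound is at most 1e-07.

We need (b-a)/2^n ≤ 1e-07
(0 - (-3))/2^n ≤ 1e-07
3/2^n ≤ 1e-07
2^n ≥ 30000000
n ≥ log₂(30000000) = 24.84
n ≥ 25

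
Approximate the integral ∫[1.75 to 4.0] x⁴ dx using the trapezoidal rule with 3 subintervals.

f(x) = x⁴
a = 1.75, b = 4.0, n = 3
h = (b - a)/n = 0.750000

Trapezoidal rule: (h/2)[f(x₀) + 2f(x₁) + 2f(x₂) + ... + f(xₙ)]

x_0 = 1.7500, f(x_0) = 9.378906, coefficient = 1
x_1 = 2.5000, f(x_1) = 39.062500, coefficient = 2
x_2 = 3.2500, f(x_2) = 111.566406, coefficient = 2
x_3 = 4.0000, f(x_3) = 256.000000, coefficient = 1

I ≈ (0.750000/2) × 566.636719 = 212.488770
Exact value: 201.517383
Error: 10.971387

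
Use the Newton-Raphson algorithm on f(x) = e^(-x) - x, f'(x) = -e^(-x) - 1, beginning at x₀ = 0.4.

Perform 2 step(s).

f(x) = e^(-x) - x
f'(x) = -e^(-x) - 1
x₀ = 0.4

Newton-Raphson formula: x_{n+1} = x_n - f(x_n)/f'(x_n)

Iteration 1:
  f(0.400000) = 0.270320
  f'(0.400000) = -1.670320
  x_1 = 0.400000 - 0.270320/(-1.670320) = 0.561837
Iteration 2:
  f(0.561837) = 0.008323
  f'(0.561837) = -1.570161
  x_2 = 0.561837 - 0.008323/(-1.570161) = 0.567138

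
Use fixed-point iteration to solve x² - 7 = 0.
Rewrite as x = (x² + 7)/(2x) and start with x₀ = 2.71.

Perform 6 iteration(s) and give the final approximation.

Equation: x² - 7 = 0
Fixed-point form: x = (x² + 7)/(2x)
x₀ = 2.71

x_1 = g(2.710000) = 2.646513
x_2 = g(2.646513) = 2.645751
x_3 = g(2.645751) = 2.645751
x_4 = g(2.645751) = 2.645751
x_5 = g(2.645751) = 2.645751
x_6 = g(2.645751) = 2.645751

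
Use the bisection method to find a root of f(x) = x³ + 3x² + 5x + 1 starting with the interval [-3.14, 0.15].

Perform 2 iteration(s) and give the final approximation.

f(x) = x³ + 3x² + 5x + 1
Initial interval: [-3.14, 0.15]

Iteration 1:
  c_1 = (-3.140000 + 0.150000)/2 = -1.495000
  f(c_1) = f(-1.495000) = -3.111287
  f(a) × f(c) ≥ 0, new interval: [-1.495000, 0.150000]
Iteration 2:
  c_2 = (-1.495000 + 0.150000)/2 = -0.672500
  f(c_2) = f(-0.672500) = -1.309874
  f(a) × f(c) ≥ 0, new interval: [-0.672500, 0.150000]

After 2 iteration(s), the approximation is c_2 = -0.672500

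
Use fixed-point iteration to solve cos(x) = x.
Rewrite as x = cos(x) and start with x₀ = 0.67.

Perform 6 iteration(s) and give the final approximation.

Equation: cos(x) = x
Fixed-point form: x = cos(x)
x₀ = 0.67

x_1 = g(0.670000) = 0.783822
x_2 = g(0.783822) = 0.708221
x_3 = g(0.708221) = 0.759521
x_4 = g(0.759521) = 0.725166
x_5 = g(0.725166) = 0.748389
x_6 = g(0.748389) = 0.732786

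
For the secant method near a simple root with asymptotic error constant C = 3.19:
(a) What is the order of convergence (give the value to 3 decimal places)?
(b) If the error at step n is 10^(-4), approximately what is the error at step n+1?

(a) Secant method has superlinear convergence with order φ = (1+√5)/2 ≈ 1.618.
    This means |e_{n+1}| ≈ C|e_n|^1.618.

(b) With |e_n| = 10^(-4) and C = 3.19:
    |e_{n+1}| ≈ 3.19 × (10^(-4))^1.618 = 3.19 × 10^(-6.47)

(a) ≈ 1.618 (golden ratio); (b) |e_{n+1}| ≈ 1.076e-06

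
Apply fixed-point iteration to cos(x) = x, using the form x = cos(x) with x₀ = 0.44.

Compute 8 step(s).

Equation: cos(x) = x
Fixed-point form: x = cos(x)
x₀ = 0.44

x_1 = g(0.440000) = 0.904752
x_2 = g(0.904752) = 0.617881
x_3 = g(0.617881) = 0.815108
x_4 = g(0.815108) = 0.685790
x_5 = g(0.685790) = 0.773919
x_6 = g(0.773919) = 0.715177
x_7 = g(0.715177) = 0.754977
x_8 = g(0.754977) = 0.728287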